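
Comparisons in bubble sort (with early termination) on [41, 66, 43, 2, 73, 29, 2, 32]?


Algorithm: bubble sort (with early termination)
Input: [41, 66, 43, 2, 73, 29, 2, 32]
Sorted: [2, 2, 29, 32, 41, 43, 66, 73]

27


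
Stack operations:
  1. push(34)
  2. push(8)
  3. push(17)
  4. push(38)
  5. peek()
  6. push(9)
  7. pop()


push(34) -> [34]
push(8) -> [34, 8]
push(17) -> [34, 8, 17]
push(38) -> [34, 8, 17, 38]
peek()->38
push(9) -> [34, 8, 17, 38, 9]
pop()->9, [34, 8, 17, 38]

Final stack: [34, 8, 17, 38]


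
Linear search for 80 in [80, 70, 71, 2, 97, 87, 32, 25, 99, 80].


i=0: 80==80 found!

Found at 0, 1 comps


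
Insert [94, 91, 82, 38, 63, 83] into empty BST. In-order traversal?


Insert 94: root
Insert 91: L from 94
Insert 82: L from 94 -> L from 91
Insert 38: L from 94 -> L from 91 -> L from 82
Insert 63: L from 94 -> L from 91 -> L from 82 -> R from 38
Insert 83: L from 94 -> L from 91 -> R from 82

In-order: [38, 63, 82, 83, 91, 94]


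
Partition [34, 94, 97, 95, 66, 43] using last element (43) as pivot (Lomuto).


Pivot: 43
  34 <= 43: advance i (no swap)
Place pivot at 1: [34, 43, 97, 95, 66, 94]

Partitioned: [34, 43, 97, 95, 66, 94]


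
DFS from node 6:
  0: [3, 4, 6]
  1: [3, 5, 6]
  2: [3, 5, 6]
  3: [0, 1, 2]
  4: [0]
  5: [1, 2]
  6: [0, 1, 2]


Visit 6, push [2, 1, 0]
Visit 0, push [4, 3]
Visit 3, push [2, 1]
Visit 1, push [5]
Visit 5, push [2]
Visit 2, push []
Visit 4, push []

DFS order: [6, 0, 3, 1, 5, 2, 4]


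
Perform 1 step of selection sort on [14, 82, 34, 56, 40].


Initial: [14, 82, 34, 56, 40]
Step 1: min=14 at 0
  Swap: [14, 82, 34, 56, 40]

After 1 step: [14, 82, 34, 56, 40]


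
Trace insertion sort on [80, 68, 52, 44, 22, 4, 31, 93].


Initial: [80, 68, 52, 44, 22, 4, 31, 93]
Insert 68: [68, 80, 52, 44, 22, 4, 31, 93]
Insert 52: [52, 68, 80, 44, 22, 4, 31, 93]
Insert 44: [44, 52, 68, 80, 22, 4, 31, 93]
Insert 22: [22, 44, 52, 68, 80, 4, 31, 93]
Insert 4: [4, 22, 44, 52, 68, 80, 31, 93]
Insert 31: [4, 22, 31, 44, 52, 68, 80, 93]
Insert 93: [4, 22, 31, 44, 52, 68, 80, 93]

Sorted: [4, 22, 31, 44, 52, 68, 80, 93]


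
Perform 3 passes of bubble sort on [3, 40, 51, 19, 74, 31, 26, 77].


Initial: [3, 40, 51, 19, 74, 31, 26, 77]
Pass 1: [3, 40, 19, 51, 31, 26, 74, 77] (3 swaps)
Pass 2: [3, 19, 40, 31, 26, 51, 74, 77] (3 swaps)
Pass 3: [3, 19, 31, 26, 40, 51, 74, 77] (2 swaps)

After 3 passes: [3, 19, 31, 26, 40, 51, 74, 77]


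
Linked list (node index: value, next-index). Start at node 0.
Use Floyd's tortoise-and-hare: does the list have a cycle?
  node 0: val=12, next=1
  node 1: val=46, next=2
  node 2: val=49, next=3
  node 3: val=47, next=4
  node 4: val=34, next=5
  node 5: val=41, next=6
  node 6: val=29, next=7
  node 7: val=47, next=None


Floyd's tortoise (slow, +1) and hare (fast, +2):
  init: slow=0, fast=0
  step 1: slow=1, fast=2
  step 2: slow=2, fast=4
  step 3: slow=3, fast=6
  step 4: fast 6->7->None, no cycle

Cycle: no


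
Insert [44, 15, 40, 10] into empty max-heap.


Insert 44: [44]
Insert 15: [44, 15]
Insert 40: [44, 15, 40]
Insert 10: [44, 15, 40, 10]

Final heap: [44, 15, 40, 10]


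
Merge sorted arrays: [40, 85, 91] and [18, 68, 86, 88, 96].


Take 18 from B
Take 40 from A
Take 68 from B
Take 85 from A
Take 86 from B
Take 88 from B
Take 91 from A

Merged: [18, 40, 68, 85, 86, 88, 91, 96]


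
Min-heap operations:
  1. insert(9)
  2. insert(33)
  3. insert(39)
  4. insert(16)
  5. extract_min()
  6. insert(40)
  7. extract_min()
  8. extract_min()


insert(9) -> [9]
insert(33) -> [9, 33]
insert(39) -> [9, 33, 39]
insert(16) -> [9, 16, 39, 33]
extract_min()->9, [16, 33, 39]
insert(40) -> [16, 33, 39, 40]
extract_min()->16, [33, 40, 39]
extract_min()->33, [39, 40]

Final heap: [39, 40]


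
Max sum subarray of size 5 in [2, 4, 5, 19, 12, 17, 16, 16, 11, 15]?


[0:5]: 42
[1:6]: 57
[2:7]: 69
[3:8]: 80
[4:9]: 72
[5:10]: 75

Max: 80 at [3:8]


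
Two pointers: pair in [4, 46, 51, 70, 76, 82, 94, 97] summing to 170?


lo=0(4)+hi=7(97)=101
lo=1(46)+hi=7(97)=143
lo=2(51)+hi=7(97)=148
lo=3(70)+hi=7(97)=167
lo=4(76)+hi=7(97)=173
lo=4(76)+hi=6(94)=170

Yes: 76+94=170


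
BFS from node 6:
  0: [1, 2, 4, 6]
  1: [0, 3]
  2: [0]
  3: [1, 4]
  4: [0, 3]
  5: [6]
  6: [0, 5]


Visit 6, enqueue [0, 5]
Visit 0, enqueue [1, 2, 4]
Visit 5, enqueue []
Visit 1, enqueue [3]
Visit 2, enqueue []
Visit 4, enqueue []
Visit 3, enqueue []

BFS order: [6, 0, 5, 1, 2, 4, 3]


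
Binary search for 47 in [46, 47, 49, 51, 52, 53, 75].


Step 1: lo=0, hi=6, mid=3, val=51
Step 2: lo=0, hi=2, mid=1, val=47

Found at index 1


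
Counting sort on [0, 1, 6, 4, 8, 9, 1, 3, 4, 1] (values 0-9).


Input: [0, 1, 6, 4, 8, 9, 1, 3, 4, 1]
Counts: [1, 3, 0, 1, 2, 0, 1, 0, 1, 1]

Sorted: [0, 1, 1, 1, 3, 4, 4, 6, 8, 9]


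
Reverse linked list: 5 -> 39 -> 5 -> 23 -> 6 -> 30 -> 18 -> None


Step 1: curr=5, set curr.next=prev(None) | reversed so far: 5
Step 2: curr=39, set curr.next=prev(5) | reversed so far: 39 -> 5
Step 3: curr=5, set curr.next=prev(39) | reversed so far: 5 -> 39 -> 5
Step 4: curr=23, set curr.next=prev(5) | reversed so far: 23 -> 5 -> 39 -> 5
Step 5: curr=6, set curr.next=prev(23) | reversed so far: 6 -> 23 -> 5 -> 39 -> 5
Step 6: curr=30, set curr.next=prev(6) | reversed so far: 30 -> 6 -> 23 -> 5 -> 39 -> 5
Step 7: curr=18, set curr.next=prev(30) | reversed so far: 18 -> 30 -> 6 -> 23 -> 5 -> 39 -> 5

18 -> 30 -> 6 -> 23 -> 5 -> 39 -> 5 -> None


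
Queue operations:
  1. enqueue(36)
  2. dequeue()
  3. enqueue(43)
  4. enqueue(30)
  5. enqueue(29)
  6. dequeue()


enqueue(36) -> [36]
dequeue()->36, []
enqueue(43) -> [43]
enqueue(30) -> [43, 30]
enqueue(29) -> [43, 30, 29]
dequeue()->43, [30, 29]

Final queue: [30, 29]


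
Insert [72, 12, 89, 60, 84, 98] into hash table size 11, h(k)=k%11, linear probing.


Insert 72: h=6 -> slot 6
Insert 12: h=1 -> slot 1
Insert 89: h=1, 1 probes -> slot 2
Insert 60: h=5 -> slot 5
Insert 84: h=7 -> slot 7
Insert 98: h=10 -> slot 10

Table: [None, 12, 89, None, None, 60, 72, 84, None, None, 98]


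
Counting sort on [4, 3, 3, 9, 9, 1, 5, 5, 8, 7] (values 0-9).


Input: [4, 3, 3, 9, 9, 1, 5, 5, 8, 7]
Counts: [0, 1, 0, 2, 1, 2, 0, 1, 1, 2]

Sorted: [1, 3, 3, 4, 5, 5, 7, 8, 9, 9]


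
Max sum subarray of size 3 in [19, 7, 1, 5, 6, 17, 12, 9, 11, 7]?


[0:3]: 27
[1:4]: 13
[2:5]: 12
[3:6]: 28
[4:7]: 35
[5:8]: 38
[6:9]: 32
[7:10]: 27

Max: 38 at [5:8]


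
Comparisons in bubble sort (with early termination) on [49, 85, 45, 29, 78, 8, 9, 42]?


Algorithm: bubble sort (with early termination)
Input: [49, 85, 45, 29, 78, 8, 9, 42]
Sorted: [8, 9, 29, 42, 45, 49, 78, 85]

27


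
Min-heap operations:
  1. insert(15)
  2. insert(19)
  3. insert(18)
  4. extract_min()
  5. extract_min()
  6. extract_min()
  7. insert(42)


insert(15) -> [15]
insert(19) -> [15, 19]
insert(18) -> [15, 19, 18]
extract_min()->15, [18, 19]
extract_min()->18, [19]
extract_min()->19, []
insert(42) -> [42]

Final heap: [42]


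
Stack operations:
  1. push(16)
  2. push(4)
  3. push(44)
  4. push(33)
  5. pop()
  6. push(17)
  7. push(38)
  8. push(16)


push(16) -> [16]
push(4) -> [16, 4]
push(44) -> [16, 4, 44]
push(33) -> [16, 4, 44, 33]
pop()->33, [16, 4, 44]
push(17) -> [16, 4, 44, 17]
push(38) -> [16, 4, 44, 17, 38]
push(16) -> [16, 4, 44, 17, 38, 16]

Final stack: [16, 4, 44, 17, 38, 16]


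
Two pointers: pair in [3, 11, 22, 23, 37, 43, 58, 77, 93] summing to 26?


lo=0(3)+hi=8(93)=96
lo=0(3)+hi=7(77)=80
lo=0(3)+hi=6(58)=61
lo=0(3)+hi=5(43)=46
lo=0(3)+hi=4(37)=40
lo=0(3)+hi=3(23)=26

Yes: 3+23=26


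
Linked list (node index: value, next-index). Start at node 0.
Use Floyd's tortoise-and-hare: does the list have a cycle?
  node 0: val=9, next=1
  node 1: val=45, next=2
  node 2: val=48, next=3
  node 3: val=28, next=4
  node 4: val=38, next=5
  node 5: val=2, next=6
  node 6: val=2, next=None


Floyd's tortoise (slow, +1) and hare (fast, +2):
  init: slow=0, fast=0
  step 1: slow=1, fast=2
  step 2: slow=2, fast=4
  step 3: slow=3, fast=6
  step 4: fast -> None, no cycle

Cycle: no


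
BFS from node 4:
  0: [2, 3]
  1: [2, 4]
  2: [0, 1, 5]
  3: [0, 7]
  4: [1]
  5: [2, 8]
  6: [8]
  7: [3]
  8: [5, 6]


Visit 4, enqueue [1]
Visit 1, enqueue [2]
Visit 2, enqueue [0, 5]
Visit 0, enqueue [3]
Visit 5, enqueue [8]
Visit 3, enqueue [7]
Visit 8, enqueue [6]
Visit 7, enqueue []
Visit 6, enqueue []

BFS order: [4, 1, 2, 0, 5, 3, 8, 7, 6]


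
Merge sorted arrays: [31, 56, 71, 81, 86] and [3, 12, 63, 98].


Take 3 from B
Take 12 from B
Take 31 from A
Take 56 from A
Take 63 from B
Take 71 from A
Take 81 from A
Take 86 from A

Merged: [3, 12, 31, 56, 63, 71, 81, 86, 98]


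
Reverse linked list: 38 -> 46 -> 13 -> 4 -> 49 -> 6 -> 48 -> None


Step 1: curr=38, set curr.next=prev(None) | reversed so far: 38
Step 2: curr=46, set curr.next=prev(38) | reversed so far: 46 -> 38
Step 3: curr=13, set curr.next=prev(46) | reversed so far: 13 -> 46 -> 38
Step 4: curr=4, set curr.next=prev(13) | reversed so far: 4 -> 13 -> 46 -> 38
Step 5: curr=49, set curr.next=prev(4) | reversed so far: 49 -> 4 -> 13 -> 46 -> 38
Step 6: curr=6, set curr.next=prev(49) | reversed so far: 6 -> 49 -> 4 -> 13 -> 46 -> 38
Step 7: curr=48, set curr.next=prev(6) | reversed so far: 48 -> 6 -> 49 -> 4 -> 13 -> 46 -> 38

48 -> 6 -> 49 -> 4 -> 13 -> 46 -> 38 -> None


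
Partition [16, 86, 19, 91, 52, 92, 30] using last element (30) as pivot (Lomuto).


Pivot: 30
  16 <= 30: advance i (no swap)
  19 <= 30: swap -> [16, 19, 86, 91, 52, 92, 30]
Place pivot at 2: [16, 19, 30, 91, 52, 92, 86]

Partitioned: [16, 19, 30, 91, 52, 92, 86]


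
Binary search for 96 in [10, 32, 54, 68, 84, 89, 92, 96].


Step 1: lo=0, hi=7, mid=3, val=68
Step 2: lo=4, hi=7, mid=5, val=89
Step 3: lo=6, hi=7, mid=6, val=92
Step 4: lo=7, hi=7, mid=7, val=96

Found at index 7


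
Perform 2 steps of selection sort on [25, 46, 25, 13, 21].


Initial: [25, 46, 25, 13, 21]
Step 1: min=13 at 3
  Swap: [13, 46, 25, 25, 21]
Step 2: min=21 at 4
  Swap: [13, 21, 25, 25, 46]

After 2 steps: [13, 21, 25, 25, 46]


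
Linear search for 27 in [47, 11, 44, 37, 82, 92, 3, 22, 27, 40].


i=0: 47!=27
i=1: 11!=27
i=2: 44!=27
i=3: 37!=27
i=4: 82!=27
i=5: 92!=27
i=6: 3!=27
i=7: 22!=27
i=8: 27==27 found!

Found at 8, 9 comps


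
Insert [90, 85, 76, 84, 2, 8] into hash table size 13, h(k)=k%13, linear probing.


Insert 90: h=12 -> slot 12
Insert 85: h=7 -> slot 7
Insert 76: h=11 -> slot 11
Insert 84: h=6 -> slot 6
Insert 2: h=2 -> slot 2
Insert 8: h=8 -> slot 8

Table: [None, None, 2, None, None, None, 84, 85, 8, None, None, 76, 90]


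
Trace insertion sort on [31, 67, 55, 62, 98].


Initial: [31, 67, 55, 62, 98]
Insert 67: [31, 67, 55, 62, 98]
Insert 55: [31, 55, 67, 62, 98]
Insert 62: [31, 55, 62, 67, 98]
Insert 98: [31, 55, 62, 67, 98]

Sorted: [31, 55, 62, 67, 98]


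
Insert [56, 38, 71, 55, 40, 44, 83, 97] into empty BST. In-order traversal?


Insert 56: root
Insert 38: L from 56
Insert 71: R from 56
Insert 55: L from 56 -> R from 38
Insert 40: L from 56 -> R from 38 -> L from 55
Insert 44: L from 56 -> R from 38 -> L from 55 -> R from 40
Insert 83: R from 56 -> R from 71
Insert 97: R from 56 -> R from 71 -> R from 83

In-order: [38, 40, 44, 55, 56, 71, 83, 97]


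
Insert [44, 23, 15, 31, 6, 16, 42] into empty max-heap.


Insert 44: [44]
Insert 23: [44, 23]
Insert 15: [44, 23, 15]
Insert 31: [44, 31, 15, 23]
Insert 6: [44, 31, 15, 23, 6]
Insert 16: [44, 31, 16, 23, 6, 15]
Insert 42: [44, 31, 42, 23, 6, 15, 16]

Final heap: [44, 31, 42, 23, 6, 15, 16]


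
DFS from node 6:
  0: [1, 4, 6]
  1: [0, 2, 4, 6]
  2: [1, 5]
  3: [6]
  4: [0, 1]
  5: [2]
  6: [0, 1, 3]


Visit 6, push [3, 1, 0]
Visit 0, push [4, 1]
Visit 1, push [4, 2]
Visit 2, push [5]
Visit 5, push []
Visit 4, push []
Visit 3, push []

DFS order: [6, 0, 1, 2, 5, 4, 3]


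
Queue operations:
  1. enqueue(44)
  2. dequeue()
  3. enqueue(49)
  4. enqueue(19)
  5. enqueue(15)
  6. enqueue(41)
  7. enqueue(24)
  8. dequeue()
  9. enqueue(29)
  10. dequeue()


enqueue(44) -> [44]
dequeue()->44, []
enqueue(49) -> [49]
enqueue(19) -> [49, 19]
enqueue(15) -> [49, 19, 15]
enqueue(41) -> [49, 19, 15, 41]
enqueue(24) -> [49, 19, 15, 41, 24]
dequeue()->49, [19, 15, 41, 24]
enqueue(29) -> [19, 15, 41, 24, 29]
dequeue()->19, [15, 41, 24, 29]

Final queue: [15, 41, 24, 29]


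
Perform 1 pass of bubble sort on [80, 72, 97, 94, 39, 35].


Initial: [80, 72, 97, 94, 39, 35]
Pass 1: [72, 80, 94, 39, 35, 97] (4 swaps)

After 1 pass: [72, 80, 94, 39, 35, 97]


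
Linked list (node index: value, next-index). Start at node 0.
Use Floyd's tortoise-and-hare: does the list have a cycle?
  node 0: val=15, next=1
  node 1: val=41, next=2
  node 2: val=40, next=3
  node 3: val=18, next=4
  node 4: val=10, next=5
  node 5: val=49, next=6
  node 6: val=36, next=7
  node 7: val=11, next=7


Floyd's tortoise (slow, +1) and hare (fast, +2):
  init: slow=0, fast=0
  step 1: slow=1, fast=2
  step 2: slow=2, fast=4
  step 3: slow=3, fast=6
  step 4: slow=4, fast=7
  step 5: slow=5, fast=7
  step 6: slow=6, fast=7
  step 7: slow=7, fast=7
  slow == fast at node 7: cycle detected

Cycle: yes


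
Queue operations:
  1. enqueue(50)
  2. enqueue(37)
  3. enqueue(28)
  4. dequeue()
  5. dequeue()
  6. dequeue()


enqueue(50) -> [50]
enqueue(37) -> [50, 37]
enqueue(28) -> [50, 37, 28]
dequeue()->50, [37, 28]
dequeue()->37, [28]
dequeue()->28, []

Final queue: []


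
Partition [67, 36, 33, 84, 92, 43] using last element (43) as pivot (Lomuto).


Pivot: 43
  36 <= 43: swap -> [36, 67, 33, 84, 92, 43]
  33 <= 43: swap -> [36, 33, 67, 84, 92, 43]
Place pivot at 2: [36, 33, 43, 84, 92, 67]

Partitioned: [36, 33, 43, 84, 92, 67]


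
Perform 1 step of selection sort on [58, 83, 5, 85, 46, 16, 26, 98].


Initial: [58, 83, 5, 85, 46, 16, 26, 98]
Step 1: min=5 at 2
  Swap: [5, 83, 58, 85, 46, 16, 26, 98]

After 1 step: [5, 83, 58, 85, 46, 16, 26, 98]


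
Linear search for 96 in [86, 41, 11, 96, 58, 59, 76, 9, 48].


i=0: 86!=96
i=1: 41!=96
i=2: 11!=96
i=3: 96==96 found!

Found at 3, 4 comps


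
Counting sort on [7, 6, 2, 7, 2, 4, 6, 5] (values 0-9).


Input: [7, 6, 2, 7, 2, 4, 6, 5]
Counts: [0, 0, 2, 0, 1, 1, 2, 2, 0, 0]

Sorted: [2, 2, 4, 5, 6, 6, 7, 7]


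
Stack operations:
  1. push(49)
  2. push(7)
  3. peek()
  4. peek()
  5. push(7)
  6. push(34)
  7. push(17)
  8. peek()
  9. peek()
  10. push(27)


push(49) -> [49]
push(7) -> [49, 7]
peek()->7
peek()->7
push(7) -> [49, 7, 7]
push(34) -> [49, 7, 7, 34]
push(17) -> [49, 7, 7, 34, 17]
peek()->17
peek()->17
push(27) -> [49, 7, 7, 34, 17, 27]

Final stack: [49, 7, 7, 34, 17, 27]


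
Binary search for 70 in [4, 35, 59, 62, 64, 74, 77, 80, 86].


Step 1: lo=0, hi=8, mid=4, val=64
Step 2: lo=5, hi=8, mid=6, val=77
Step 3: lo=5, hi=5, mid=5, val=74

Not found


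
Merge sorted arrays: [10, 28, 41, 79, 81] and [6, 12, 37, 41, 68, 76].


Take 6 from B
Take 10 from A
Take 12 from B
Take 28 from A
Take 37 from B
Take 41 from A
Take 41 from B
Take 68 from B
Take 76 from B

Merged: [6, 10, 12, 28, 37, 41, 41, 68, 76, 79, 81]


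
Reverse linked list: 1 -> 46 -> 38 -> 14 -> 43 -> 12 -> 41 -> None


Step 1: curr=1, set curr.next=prev(None) | reversed so far: 1
Step 2: curr=46, set curr.next=prev(1) | reversed so far: 46 -> 1
Step 3: curr=38, set curr.next=prev(46) | reversed so far: 38 -> 46 -> 1
Step 4: curr=14, set curr.next=prev(38) | reversed so far: 14 -> 38 -> 46 -> 1
Step 5: curr=43, set curr.next=prev(14) | reversed so far: 43 -> 14 -> 38 -> 46 -> 1
Step 6: curr=12, set curr.next=prev(43) | reversed so far: 12 -> 43 -> 14 -> 38 -> 46 -> 1
Step 7: curr=41, set curr.next=prev(12) | reversed so far: 41 -> 12 -> 43 -> 14 -> 38 -> 46 -> 1

41 -> 12 -> 43 -> 14 -> 38 -> 46 -> 1 -> None


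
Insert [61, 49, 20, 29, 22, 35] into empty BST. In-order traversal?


Insert 61: root
Insert 49: L from 61
Insert 20: L from 61 -> L from 49
Insert 29: L from 61 -> L from 49 -> R from 20
Insert 22: L from 61 -> L from 49 -> R from 20 -> L from 29
Insert 35: L from 61 -> L from 49 -> R from 20 -> R from 29

In-order: [20, 22, 29, 35, 49, 61]


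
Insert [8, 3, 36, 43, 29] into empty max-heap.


Insert 8: [8]
Insert 3: [8, 3]
Insert 36: [36, 3, 8]
Insert 43: [43, 36, 8, 3]
Insert 29: [43, 36, 8, 3, 29]

Final heap: [43, 36, 8, 3, 29]


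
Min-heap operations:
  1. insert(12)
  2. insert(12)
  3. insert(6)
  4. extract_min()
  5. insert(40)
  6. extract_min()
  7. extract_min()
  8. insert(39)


insert(12) -> [12]
insert(12) -> [12, 12]
insert(6) -> [6, 12, 12]
extract_min()->6, [12, 12]
insert(40) -> [12, 12, 40]
extract_min()->12, [12, 40]
extract_min()->12, [40]
insert(39) -> [39, 40]

Final heap: [39, 40]


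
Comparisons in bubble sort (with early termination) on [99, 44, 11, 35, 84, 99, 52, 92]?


Algorithm: bubble sort (with early termination)
Input: [99, 44, 11, 35, 84, 99, 52, 92]
Sorted: [11, 35, 44, 52, 84, 92, 99, 99]

22


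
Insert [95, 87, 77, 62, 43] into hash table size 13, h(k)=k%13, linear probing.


Insert 95: h=4 -> slot 4
Insert 87: h=9 -> slot 9
Insert 77: h=12 -> slot 12
Insert 62: h=10 -> slot 10
Insert 43: h=4, 1 probes -> slot 5

Table: [None, None, None, None, 95, 43, None, None, None, 87, 62, None, 77]


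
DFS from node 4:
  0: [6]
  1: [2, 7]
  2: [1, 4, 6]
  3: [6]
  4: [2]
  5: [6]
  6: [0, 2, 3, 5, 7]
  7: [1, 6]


Visit 4, push [2]
Visit 2, push [6, 1]
Visit 1, push [7]
Visit 7, push [6]
Visit 6, push [5, 3, 0]
Visit 0, push []
Visit 3, push []
Visit 5, push []

DFS order: [4, 2, 1, 7, 6, 0, 3, 5]


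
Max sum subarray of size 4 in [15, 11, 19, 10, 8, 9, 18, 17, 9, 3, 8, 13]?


[0:4]: 55
[1:5]: 48
[2:6]: 46
[3:7]: 45
[4:8]: 52
[5:9]: 53
[6:10]: 47
[7:11]: 37
[8:12]: 33

Max: 55 at [0:4]


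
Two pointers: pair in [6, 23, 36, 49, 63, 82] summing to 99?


lo=0(6)+hi=5(82)=88
lo=1(23)+hi=5(82)=105
lo=1(23)+hi=4(63)=86
lo=2(36)+hi=4(63)=99

Yes: 36+63=99


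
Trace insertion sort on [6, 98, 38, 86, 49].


Initial: [6, 98, 38, 86, 49]
Insert 98: [6, 98, 38, 86, 49]
Insert 38: [6, 38, 98, 86, 49]
Insert 86: [6, 38, 86, 98, 49]
Insert 49: [6, 38, 49, 86, 98]

Sorted: [6, 38, 49, 86, 98]


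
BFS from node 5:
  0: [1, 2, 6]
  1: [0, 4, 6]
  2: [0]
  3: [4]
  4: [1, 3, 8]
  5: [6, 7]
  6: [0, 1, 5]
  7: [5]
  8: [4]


Visit 5, enqueue [6, 7]
Visit 6, enqueue [0, 1]
Visit 7, enqueue []
Visit 0, enqueue [2]
Visit 1, enqueue [4]
Visit 2, enqueue []
Visit 4, enqueue [3, 8]
Visit 3, enqueue []
Visit 8, enqueue []

BFS order: [5, 6, 7, 0, 1, 2, 4, 3, 8]


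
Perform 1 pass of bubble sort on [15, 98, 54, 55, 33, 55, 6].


Initial: [15, 98, 54, 55, 33, 55, 6]
Pass 1: [15, 54, 55, 33, 55, 6, 98] (5 swaps)

After 1 pass: [15, 54, 55, 33, 55, 6, 98]


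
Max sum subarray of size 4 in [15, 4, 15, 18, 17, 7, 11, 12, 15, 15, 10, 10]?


[0:4]: 52
[1:5]: 54
[2:6]: 57
[3:7]: 53
[4:8]: 47
[5:9]: 45
[6:10]: 53
[7:11]: 52
[8:12]: 50

Max: 57 at [2:6]


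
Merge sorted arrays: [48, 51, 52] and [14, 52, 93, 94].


Take 14 from B
Take 48 from A
Take 51 from A
Take 52 from A

Merged: [14, 48, 51, 52, 52, 93, 94]


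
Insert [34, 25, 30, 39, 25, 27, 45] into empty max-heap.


Insert 34: [34]
Insert 25: [34, 25]
Insert 30: [34, 25, 30]
Insert 39: [39, 34, 30, 25]
Insert 25: [39, 34, 30, 25, 25]
Insert 27: [39, 34, 30, 25, 25, 27]
Insert 45: [45, 34, 39, 25, 25, 27, 30]

Final heap: [45, 34, 39, 25, 25, 27, 30]


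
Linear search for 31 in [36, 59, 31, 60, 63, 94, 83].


i=0: 36!=31
i=1: 59!=31
i=2: 31==31 found!

Found at 2, 3 comps


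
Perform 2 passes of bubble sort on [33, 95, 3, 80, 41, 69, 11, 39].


Initial: [33, 95, 3, 80, 41, 69, 11, 39]
Pass 1: [33, 3, 80, 41, 69, 11, 39, 95] (6 swaps)
Pass 2: [3, 33, 41, 69, 11, 39, 80, 95] (5 swaps)

After 2 passes: [3, 33, 41, 69, 11, 39, 80, 95]


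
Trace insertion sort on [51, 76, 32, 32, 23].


Initial: [51, 76, 32, 32, 23]
Insert 76: [51, 76, 32, 32, 23]
Insert 32: [32, 51, 76, 32, 23]
Insert 32: [32, 32, 51, 76, 23]
Insert 23: [23, 32, 32, 51, 76]

Sorted: [23, 32, 32, 51, 76]


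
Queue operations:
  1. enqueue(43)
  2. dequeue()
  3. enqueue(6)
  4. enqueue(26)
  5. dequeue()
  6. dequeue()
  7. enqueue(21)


enqueue(43) -> [43]
dequeue()->43, []
enqueue(6) -> [6]
enqueue(26) -> [6, 26]
dequeue()->6, [26]
dequeue()->26, []
enqueue(21) -> [21]

Final queue: [21]


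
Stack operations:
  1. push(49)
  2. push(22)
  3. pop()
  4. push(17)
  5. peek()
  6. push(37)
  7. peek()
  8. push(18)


push(49) -> [49]
push(22) -> [49, 22]
pop()->22, [49]
push(17) -> [49, 17]
peek()->17
push(37) -> [49, 17, 37]
peek()->37
push(18) -> [49, 17, 37, 18]

Final stack: [49, 17, 37, 18]


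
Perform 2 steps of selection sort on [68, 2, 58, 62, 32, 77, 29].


Initial: [68, 2, 58, 62, 32, 77, 29]
Step 1: min=2 at 1
  Swap: [2, 68, 58, 62, 32, 77, 29]
Step 2: min=29 at 6
  Swap: [2, 29, 58, 62, 32, 77, 68]

After 2 steps: [2, 29, 58, 62, 32, 77, 68]


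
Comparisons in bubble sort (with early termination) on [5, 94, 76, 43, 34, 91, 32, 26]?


Algorithm: bubble sort (with early termination)
Input: [5, 94, 76, 43, 34, 91, 32, 26]
Sorted: [5, 26, 32, 34, 43, 76, 91, 94]

28


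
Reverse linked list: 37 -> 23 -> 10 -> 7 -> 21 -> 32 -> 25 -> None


Step 1: curr=37, set curr.next=prev(None) | reversed so far: 37
Step 2: curr=23, set curr.next=prev(37) | reversed so far: 23 -> 37
Step 3: curr=10, set curr.next=prev(23) | reversed so far: 10 -> 23 -> 37
Step 4: curr=7, set curr.next=prev(10) | reversed so far: 7 -> 10 -> 23 -> 37
Step 5: curr=21, set curr.next=prev(7) | reversed so far: 21 -> 7 -> 10 -> 23 -> 37
Step 6: curr=32, set curr.next=prev(21) | reversed so far: 32 -> 21 -> 7 -> 10 -> 23 -> 37
Step 7: curr=25, set curr.next=prev(32) | reversed so far: 25 -> 32 -> 21 -> 7 -> 10 -> 23 -> 37

25 -> 32 -> 21 -> 7 -> 10 -> 23 -> 37 -> None


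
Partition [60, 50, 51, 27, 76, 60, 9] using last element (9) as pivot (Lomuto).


Pivot: 9
Place pivot at 0: [9, 50, 51, 27, 76, 60, 60]

Partitioned: [9, 50, 51, 27, 76, 60, 60]


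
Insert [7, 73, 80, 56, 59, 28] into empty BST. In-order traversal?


Insert 7: root
Insert 73: R from 7
Insert 80: R from 7 -> R from 73
Insert 56: R from 7 -> L from 73
Insert 59: R from 7 -> L from 73 -> R from 56
Insert 28: R from 7 -> L from 73 -> L from 56

In-order: [7, 28, 56, 59, 73, 80]


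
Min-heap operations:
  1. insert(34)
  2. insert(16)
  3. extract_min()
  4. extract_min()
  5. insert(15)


insert(34) -> [34]
insert(16) -> [16, 34]
extract_min()->16, [34]
extract_min()->34, []
insert(15) -> [15]

Final heap: [15]


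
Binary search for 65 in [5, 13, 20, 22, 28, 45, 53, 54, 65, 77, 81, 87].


Step 1: lo=0, hi=11, mid=5, val=45
Step 2: lo=6, hi=11, mid=8, val=65

Found at index 8


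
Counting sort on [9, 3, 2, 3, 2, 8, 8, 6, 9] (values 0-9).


Input: [9, 3, 2, 3, 2, 8, 8, 6, 9]
Counts: [0, 0, 2, 2, 0, 0, 1, 0, 2, 2]

Sorted: [2, 2, 3, 3, 6, 8, 8, 9, 9]


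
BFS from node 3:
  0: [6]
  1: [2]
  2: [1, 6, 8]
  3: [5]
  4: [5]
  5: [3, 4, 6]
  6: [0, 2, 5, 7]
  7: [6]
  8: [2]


Visit 3, enqueue [5]
Visit 5, enqueue [4, 6]
Visit 4, enqueue []
Visit 6, enqueue [0, 2, 7]
Visit 0, enqueue []
Visit 2, enqueue [1, 8]
Visit 7, enqueue []
Visit 1, enqueue []
Visit 8, enqueue []

BFS order: [3, 5, 4, 6, 0, 2, 7, 1, 8]


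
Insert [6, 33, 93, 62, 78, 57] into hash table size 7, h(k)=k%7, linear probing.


Insert 6: h=6 -> slot 6
Insert 33: h=5 -> slot 5
Insert 93: h=2 -> slot 2
Insert 62: h=6, 1 probes -> slot 0
Insert 78: h=1 -> slot 1
Insert 57: h=1, 2 probes -> slot 3

Table: [62, 78, 93, 57, None, 33, 6]


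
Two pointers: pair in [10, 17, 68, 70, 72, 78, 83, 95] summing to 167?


lo=0(10)+hi=7(95)=105
lo=1(17)+hi=7(95)=112
lo=2(68)+hi=7(95)=163
lo=3(70)+hi=7(95)=165
lo=4(72)+hi=7(95)=167

Yes: 72+95=167


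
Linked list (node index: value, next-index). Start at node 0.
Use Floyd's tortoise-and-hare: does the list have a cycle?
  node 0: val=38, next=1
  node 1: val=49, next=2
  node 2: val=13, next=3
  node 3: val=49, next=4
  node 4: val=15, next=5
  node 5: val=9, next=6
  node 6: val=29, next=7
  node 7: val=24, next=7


Floyd's tortoise (slow, +1) and hare (fast, +2):
  init: slow=0, fast=0
  step 1: slow=1, fast=2
  step 2: slow=2, fast=4
  step 3: slow=3, fast=6
  step 4: slow=4, fast=7
  step 5: slow=5, fast=7
  step 6: slow=6, fast=7
  step 7: slow=7, fast=7
  slow == fast at node 7: cycle detected

Cycle: yes


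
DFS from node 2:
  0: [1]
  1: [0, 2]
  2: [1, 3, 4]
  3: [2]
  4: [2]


Visit 2, push [4, 3, 1]
Visit 1, push [0]
Visit 0, push []
Visit 3, push []
Visit 4, push []

DFS order: [2, 1, 0, 3, 4]


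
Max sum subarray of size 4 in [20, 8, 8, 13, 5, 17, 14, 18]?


[0:4]: 49
[1:5]: 34
[2:6]: 43
[3:7]: 49
[4:8]: 54

Max: 54 at [4:8]


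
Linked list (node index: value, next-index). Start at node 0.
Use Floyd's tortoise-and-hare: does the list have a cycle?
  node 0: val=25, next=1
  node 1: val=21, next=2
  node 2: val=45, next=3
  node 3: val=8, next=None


Floyd's tortoise (slow, +1) and hare (fast, +2):
  init: slow=0, fast=0
  step 1: slow=1, fast=2
  step 2: fast 2->3->None, no cycle

Cycle: no


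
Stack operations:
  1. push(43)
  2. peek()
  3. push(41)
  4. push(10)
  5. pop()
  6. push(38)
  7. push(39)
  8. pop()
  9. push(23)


push(43) -> [43]
peek()->43
push(41) -> [43, 41]
push(10) -> [43, 41, 10]
pop()->10, [43, 41]
push(38) -> [43, 41, 38]
push(39) -> [43, 41, 38, 39]
pop()->39, [43, 41, 38]
push(23) -> [43, 41, 38, 23]

Final stack: [43, 41, 38, 23]


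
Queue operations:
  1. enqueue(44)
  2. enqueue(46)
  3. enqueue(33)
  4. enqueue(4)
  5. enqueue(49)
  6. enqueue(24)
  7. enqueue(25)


enqueue(44) -> [44]
enqueue(46) -> [44, 46]
enqueue(33) -> [44, 46, 33]
enqueue(4) -> [44, 46, 33, 4]
enqueue(49) -> [44, 46, 33, 4, 49]
enqueue(24) -> [44, 46, 33, 4, 49, 24]
enqueue(25) -> [44, 46, 33, 4, 49, 24, 25]

Final queue: [44, 46, 33, 4, 49, 24, 25]


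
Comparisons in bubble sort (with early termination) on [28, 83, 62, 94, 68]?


Algorithm: bubble sort (with early termination)
Input: [28, 83, 62, 94, 68]
Sorted: [28, 62, 68, 83, 94]

9


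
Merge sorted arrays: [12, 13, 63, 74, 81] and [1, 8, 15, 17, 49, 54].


Take 1 from B
Take 8 from B
Take 12 from A
Take 13 from A
Take 15 from B
Take 17 from B
Take 49 from B
Take 54 from B

Merged: [1, 8, 12, 13, 15, 17, 49, 54, 63, 74, 81]


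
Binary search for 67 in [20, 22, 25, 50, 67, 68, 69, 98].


Step 1: lo=0, hi=7, mid=3, val=50
Step 2: lo=4, hi=7, mid=5, val=68
Step 3: lo=4, hi=4, mid=4, val=67

Found at index 4


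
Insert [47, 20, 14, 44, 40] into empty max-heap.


Insert 47: [47]
Insert 20: [47, 20]
Insert 14: [47, 20, 14]
Insert 44: [47, 44, 14, 20]
Insert 40: [47, 44, 14, 20, 40]

Final heap: [47, 44, 14, 20, 40]


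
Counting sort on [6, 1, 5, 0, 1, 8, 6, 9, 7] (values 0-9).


Input: [6, 1, 5, 0, 1, 8, 6, 9, 7]
Counts: [1, 2, 0, 0, 0, 1, 2, 1, 1, 1]

Sorted: [0, 1, 1, 5, 6, 6, 7, 8, 9]


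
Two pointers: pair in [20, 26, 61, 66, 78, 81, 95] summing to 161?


lo=0(20)+hi=6(95)=115
lo=1(26)+hi=6(95)=121
lo=2(61)+hi=6(95)=156
lo=3(66)+hi=6(95)=161

Yes: 66+95=161


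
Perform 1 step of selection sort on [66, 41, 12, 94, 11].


Initial: [66, 41, 12, 94, 11]
Step 1: min=11 at 4
  Swap: [11, 41, 12, 94, 66]

After 1 step: [11, 41, 12, 94, 66]


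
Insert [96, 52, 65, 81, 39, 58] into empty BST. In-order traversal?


Insert 96: root
Insert 52: L from 96
Insert 65: L from 96 -> R from 52
Insert 81: L from 96 -> R from 52 -> R from 65
Insert 39: L from 96 -> L from 52
Insert 58: L from 96 -> R from 52 -> L from 65

In-order: [39, 52, 58, 65, 81, 96]


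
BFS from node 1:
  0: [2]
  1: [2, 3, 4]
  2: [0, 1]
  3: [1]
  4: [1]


Visit 1, enqueue [2, 3, 4]
Visit 2, enqueue [0]
Visit 3, enqueue []
Visit 4, enqueue []
Visit 0, enqueue []

BFS order: [1, 2, 3, 4, 0]


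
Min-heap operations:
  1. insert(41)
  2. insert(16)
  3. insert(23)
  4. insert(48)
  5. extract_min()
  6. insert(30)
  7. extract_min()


insert(41) -> [41]
insert(16) -> [16, 41]
insert(23) -> [16, 41, 23]
insert(48) -> [16, 41, 23, 48]
extract_min()->16, [23, 41, 48]
insert(30) -> [23, 30, 48, 41]
extract_min()->23, [30, 41, 48]

Final heap: [30, 41, 48]


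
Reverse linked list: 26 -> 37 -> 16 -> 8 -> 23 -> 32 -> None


Step 1: curr=26, set curr.next=prev(None) | reversed so far: 26
Step 2: curr=37, set curr.next=prev(26) | reversed so far: 37 -> 26
Step 3: curr=16, set curr.next=prev(37) | reversed so far: 16 -> 37 -> 26
Step 4: curr=8, set curr.next=prev(16) | reversed so far: 8 -> 16 -> 37 -> 26
Step 5: curr=23, set curr.next=prev(8) | reversed so far: 23 -> 8 -> 16 -> 37 -> 26
Step 6: curr=32, set curr.next=prev(23) | reversed so far: 32 -> 23 -> 8 -> 16 -> 37 -> 26

32 -> 23 -> 8 -> 16 -> 37 -> 26 -> None


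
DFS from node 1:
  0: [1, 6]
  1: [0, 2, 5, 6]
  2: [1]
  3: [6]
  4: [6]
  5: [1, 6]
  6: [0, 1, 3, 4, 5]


Visit 1, push [6, 5, 2, 0]
Visit 0, push [6]
Visit 6, push [5, 4, 3]
Visit 3, push []
Visit 4, push []
Visit 5, push []
Visit 2, push []

DFS order: [1, 0, 6, 3, 4, 5, 2]


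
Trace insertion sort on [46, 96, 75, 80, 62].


Initial: [46, 96, 75, 80, 62]
Insert 96: [46, 96, 75, 80, 62]
Insert 75: [46, 75, 96, 80, 62]
Insert 80: [46, 75, 80, 96, 62]
Insert 62: [46, 62, 75, 80, 96]

Sorted: [46, 62, 75, 80, 96]


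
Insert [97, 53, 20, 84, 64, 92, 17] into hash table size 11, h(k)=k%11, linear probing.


Insert 97: h=9 -> slot 9
Insert 53: h=9, 1 probes -> slot 10
Insert 20: h=9, 2 probes -> slot 0
Insert 84: h=7 -> slot 7
Insert 64: h=9, 3 probes -> slot 1
Insert 92: h=4 -> slot 4
Insert 17: h=6 -> slot 6

Table: [20, 64, None, None, 92, None, 17, 84, None, 97, 53]


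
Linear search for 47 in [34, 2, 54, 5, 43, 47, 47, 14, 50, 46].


i=0: 34!=47
i=1: 2!=47
i=2: 54!=47
i=3: 5!=47
i=4: 43!=47
i=5: 47==47 found!

Found at 5, 6 comps


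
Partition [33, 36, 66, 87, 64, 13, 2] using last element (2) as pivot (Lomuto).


Pivot: 2
Place pivot at 0: [2, 36, 66, 87, 64, 13, 33]

Partitioned: [2, 36, 66, 87, 64, 13, 33]


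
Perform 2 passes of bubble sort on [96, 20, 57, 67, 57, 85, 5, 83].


Initial: [96, 20, 57, 67, 57, 85, 5, 83]
Pass 1: [20, 57, 67, 57, 85, 5, 83, 96] (7 swaps)
Pass 2: [20, 57, 57, 67, 5, 83, 85, 96] (3 swaps)

After 2 passes: [20, 57, 57, 67, 5, 83, 85, 96]


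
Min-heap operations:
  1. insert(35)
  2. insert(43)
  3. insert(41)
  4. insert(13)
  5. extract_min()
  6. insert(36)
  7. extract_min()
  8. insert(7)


insert(35) -> [35]
insert(43) -> [35, 43]
insert(41) -> [35, 43, 41]
insert(13) -> [13, 35, 41, 43]
extract_min()->13, [35, 43, 41]
insert(36) -> [35, 36, 41, 43]
extract_min()->35, [36, 43, 41]
insert(7) -> [7, 36, 41, 43]

Final heap: [7, 36, 41, 43]


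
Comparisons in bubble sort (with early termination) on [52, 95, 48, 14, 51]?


Algorithm: bubble sort (with early termination)
Input: [52, 95, 48, 14, 51]
Sorted: [14, 48, 51, 52, 95]

10


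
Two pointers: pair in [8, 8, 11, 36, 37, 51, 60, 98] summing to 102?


lo=0(8)+hi=7(98)=106
lo=0(8)+hi=6(60)=68
lo=1(8)+hi=6(60)=68
lo=2(11)+hi=6(60)=71
lo=3(36)+hi=6(60)=96
lo=4(37)+hi=6(60)=97
lo=5(51)+hi=6(60)=111

No pair found


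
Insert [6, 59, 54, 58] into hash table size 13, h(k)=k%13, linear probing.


Insert 6: h=6 -> slot 6
Insert 59: h=7 -> slot 7
Insert 54: h=2 -> slot 2
Insert 58: h=6, 2 probes -> slot 8

Table: [None, None, 54, None, None, None, 6, 59, 58, None, None, None, None]


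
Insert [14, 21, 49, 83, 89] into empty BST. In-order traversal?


Insert 14: root
Insert 21: R from 14
Insert 49: R from 14 -> R from 21
Insert 83: R from 14 -> R from 21 -> R from 49
Insert 89: R from 14 -> R from 21 -> R from 49 -> R from 83

In-order: [14, 21, 49, 83, 89]


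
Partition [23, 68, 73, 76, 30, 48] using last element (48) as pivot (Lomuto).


Pivot: 48
  23 <= 48: advance i (no swap)
  30 <= 48: swap -> [23, 30, 73, 76, 68, 48]
Place pivot at 2: [23, 30, 48, 76, 68, 73]

Partitioned: [23, 30, 48, 76, 68, 73]


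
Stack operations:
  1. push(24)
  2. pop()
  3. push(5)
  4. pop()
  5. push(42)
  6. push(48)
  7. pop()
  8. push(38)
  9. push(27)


push(24) -> [24]
pop()->24, []
push(5) -> [5]
pop()->5, []
push(42) -> [42]
push(48) -> [42, 48]
pop()->48, [42]
push(38) -> [42, 38]
push(27) -> [42, 38, 27]

Final stack: [42, 38, 27]


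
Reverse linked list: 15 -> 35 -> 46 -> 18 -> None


Step 1: curr=15, set curr.next=prev(None) | reversed so far: 15
Step 2: curr=35, set curr.next=prev(15) | reversed so far: 35 -> 15
Step 3: curr=46, set curr.next=prev(35) | reversed so far: 46 -> 35 -> 15
Step 4: curr=18, set curr.next=prev(46) | reversed so far: 18 -> 46 -> 35 -> 15

18 -> 46 -> 35 -> 15 -> None


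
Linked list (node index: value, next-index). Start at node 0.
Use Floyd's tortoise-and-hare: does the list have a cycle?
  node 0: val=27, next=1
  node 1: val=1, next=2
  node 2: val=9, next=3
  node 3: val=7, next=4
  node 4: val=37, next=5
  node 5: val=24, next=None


Floyd's tortoise (slow, +1) and hare (fast, +2):
  init: slow=0, fast=0
  step 1: slow=1, fast=2
  step 2: slow=2, fast=4
  step 3: fast 4->5->None, no cycle

Cycle: no


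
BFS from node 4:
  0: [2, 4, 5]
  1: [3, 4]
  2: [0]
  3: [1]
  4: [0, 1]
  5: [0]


Visit 4, enqueue [0, 1]
Visit 0, enqueue [2, 5]
Visit 1, enqueue [3]
Visit 2, enqueue []
Visit 5, enqueue []
Visit 3, enqueue []

BFS order: [4, 0, 1, 2, 5, 3]


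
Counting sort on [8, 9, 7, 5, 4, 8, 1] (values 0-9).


Input: [8, 9, 7, 5, 4, 8, 1]
Counts: [0, 1, 0, 0, 1, 1, 0, 1, 2, 1]

Sorted: [1, 4, 5, 7, 8, 8, 9]


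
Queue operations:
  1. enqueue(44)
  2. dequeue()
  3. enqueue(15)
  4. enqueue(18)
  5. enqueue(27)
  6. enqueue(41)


enqueue(44) -> [44]
dequeue()->44, []
enqueue(15) -> [15]
enqueue(18) -> [15, 18]
enqueue(27) -> [15, 18, 27]
enqueue(41) -> [15, 18, 27, 41]

Final queue: [15, 18, 27, 41]


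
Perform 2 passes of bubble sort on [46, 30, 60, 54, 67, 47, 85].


Initial: [46, 30, 60, 54, 67, 47, 85]
Pass 1: [30, 46, 54, 60, 47, 67, 85] (3 swaps)
Pass 2: [30, 46, 54, 47, 60, 67, 85] (1 swaps)

After 2 passes: [30, 46, 54, 47, 60, 67, 85]


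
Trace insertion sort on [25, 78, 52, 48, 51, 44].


Initial: [25, 78, 52, 48, 51, 44]
Insert 78: [25, 78, 52, 48, 51, 44]
Insert 52: [25, 52, 78, 48, 51, 44]
Insert 48: [25, 48, 52, 78, 51, 44]
Insert 51: [25, 48, 51, 52, 78, 44]
Insert 44: [25, 44, 48, 51, 52, 78]

Sorted: [25, 44, 48, 51, 52, 78]


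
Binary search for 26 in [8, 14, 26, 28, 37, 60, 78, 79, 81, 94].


Step 1: lo=0, hi=9, mid=4, val=37
Step 2: lo=0, hi=3, mid=1, val=14
Step 3: lo=2, hi=3, mid=2, val=26

Found at index 2


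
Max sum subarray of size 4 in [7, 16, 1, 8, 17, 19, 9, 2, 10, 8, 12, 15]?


[0:4]: 32
[1:5]: 42
[2:6]: 45
[3:7]: 53
[4:8]: 47
[5:9]: 40
[6:10]: 29
[7:11]: 32
[8:12]: 45

Max: 53 at [3:7]


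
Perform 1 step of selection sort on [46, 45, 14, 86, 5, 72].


Initial: [46, 45, 14, 86, 5, 72]
Step 1: min=5 at 4
  Swap: [5, 45, 14, 86, 46, 72]

After 1 step: [5, 45, 14, 86, 46, 72]


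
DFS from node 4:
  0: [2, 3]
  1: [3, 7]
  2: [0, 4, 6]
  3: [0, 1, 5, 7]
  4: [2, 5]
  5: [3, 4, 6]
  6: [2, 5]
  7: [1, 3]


Visit 4, push [5, 2]
Visit 2, push [6, 0]
Visit 0, push [3]
Visit 3, push [7, 5, 1]
Visit 1, push [7]
Visit 7, push []
Visit 5, push [6]
Visit 6, push []

DFS order: [4, 2, 0, 3, 1, 7, 5, 6]


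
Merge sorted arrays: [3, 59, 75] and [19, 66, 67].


Take 3 from A
Take 19 from B
Take 59 from A
Take 66 from B
Take 67 from B

Merged: [3, 19, 59, 66, 67, 75]


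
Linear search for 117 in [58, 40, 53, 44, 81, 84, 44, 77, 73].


i=0: 58!=117
i=1: 40!=117
i=2: 53!=117
i=3: 44!=117
i=4: 81!=117
i=5: 84!=117
i=6: 44!=117
i=7: 77!=117
i=8: 73!=117

Not found, 9 comps


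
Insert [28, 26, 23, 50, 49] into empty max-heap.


Insert 28: [28]
Insert 26: [28, 26]
Insert 23: [28, 26, 23]
Insert 50: [50, 28, 23, 26]
Insert 49: [50, 49, 23, 26, 28]

Final heap: [50, 49, 23, 26, 28]


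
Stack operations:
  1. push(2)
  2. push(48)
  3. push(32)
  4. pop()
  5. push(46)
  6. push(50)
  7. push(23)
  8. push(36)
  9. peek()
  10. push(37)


push(2) -> [2]
push(48) -> [2, 48]
push(32) -> [2, 48, 32]
pop()->32, [2, 48]
push(46) -> [2, 48, 46]
push(50) -> [2, 48, 46, 50]
push(23) -> [2, 48, 46, 50, 23]
push(36) -> [2, 48, 46, 50, 23, 36]
peek()->36
push(37) -> [2, 48, 46, 50, 23, 36, 37]

Final stack: [2, 48, 46, 50, 23, 36, 37]


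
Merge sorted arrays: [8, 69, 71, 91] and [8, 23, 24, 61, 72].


Take 8 from A
Take 8 from B
Take 23 from B
Take 24 from B
Take 61 from B
Take 69 from A
Take 71 from A
Take 72 from B

Merged: [8, 8, 23, 24, 61, 69, 71, 72, 91]


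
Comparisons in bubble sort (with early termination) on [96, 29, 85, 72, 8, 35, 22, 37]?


Algorithm: bubble sort (with early termination)
Input: [96, 29, 85, 72, 8, 35, 22, 37]
Sorted: [8, 22, 29, 35, 37, 72, 85, 96]

27


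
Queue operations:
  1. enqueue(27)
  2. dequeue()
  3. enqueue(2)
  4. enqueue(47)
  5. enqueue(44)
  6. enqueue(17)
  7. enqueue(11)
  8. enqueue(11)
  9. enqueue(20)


enqueue(27) -> [27]
dequeue()->27, []
enqueue(2) -> [2]
enqueue(47) -> [2, 47]
enqueue(44) -> [2, 47, 44]
enqueue(17) -> [2, 47, 44, 17]
enqueue(11) -> [2, 47, 44, 17, 11]
enqueue(11) -> [2, 47, 44, 17, 11, 11]
enqueue(20) -> [2, 47, 44, 17, 11, 11, 20]

Final queue: [2, 47, 44, 17, 11, 11, 20]


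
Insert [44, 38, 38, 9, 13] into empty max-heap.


Insert 44: [44]
Insert 38: [44, 38]
Insert 38: [44, 38, 38]
Insert 9: [44, 38, 38, 9]
Insert 13: [44, 38, 38, 9, 13]

Final heap: [44, 38, 38, 9, 13]


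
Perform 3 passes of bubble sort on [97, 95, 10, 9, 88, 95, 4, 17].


Initial: [97, 95, 10, 9, 88, 95, 4, 17]
Pass 1: [95, 10, 9, 88, 95, 4, 17, 97] (7 swaps)
Pass 2: [10, 9, 88, 95, 4, 17, 95, 97] (5 swaps)
Pass 3: [9, 10, 88, 4, 17, 95, 95, 97] (3 swaps)

After 3 passes: [9, 10, 88, 4, 17, 95, 95, 97]


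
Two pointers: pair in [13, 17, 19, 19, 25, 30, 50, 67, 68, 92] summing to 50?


lo=0(13)+hi=9(92)=105
lo=0(13)+hi=8(68)=81
lo=0(13)+hi=7(67)=80
lo=0(13)+hi=6(50)=63
lo=0(13)+hi=5(30)=43
lo=1(17)+hi=5(30)=47
lo=2(19)+hi=5(30)=49
lo=3(19)+hi=5(30)=49
lo=4(25)+hi=5(30)=55

No pair found


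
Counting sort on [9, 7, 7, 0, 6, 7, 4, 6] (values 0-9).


Input: [9, 7, 7, 0, 6, 7, 4, 6]
Counts: [1, 0, 0, 0, 1, 0, 2, 3, 0, 1]

Sorted: [0, 4, 6, 6, 7, 7, 7, 9]


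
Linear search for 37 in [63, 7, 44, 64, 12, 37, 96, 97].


i=0: 63!=37
i=1: 7!=37
i=2: 44!=37
i=3: 64!=37
i=4: 12!=37
i=5: 37==37 found!

Found at 5, 6 comps


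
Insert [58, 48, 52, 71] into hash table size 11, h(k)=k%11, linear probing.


Insert 58: h=3 -> slot 3
Insert 48: h=4 -> slot 4
Insert 52: h=8 -> slot 8
Insert 71: h=5 -> slot 5

Table: [None, None, None, 58, 48, 71, None, None, 52, None, None]


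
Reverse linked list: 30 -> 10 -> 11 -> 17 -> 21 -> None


Step 1: curr=30, set curr.next=prev(None) | reversed so far: 30
Step 2: curr=10, set curr.next=prev(30) | reversed so far: 10 -> 30
Step 3: curr=11, set curr.next=prev(10) | reversed so far: 11 -> 10 -> 30
Step 4: curr=17, set curr.next=prev(11) | reversed so far: 17 -> 11 -> 10 -> 30
Step 5: curr=21, set curr.next=prev(17) | reversed so far: 21 -> 17 -> 11 -> 10 -> 30

21 -> 17 -> 11 -> 10 -> 30 -> None


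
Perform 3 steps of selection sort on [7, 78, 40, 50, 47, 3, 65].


Initial: [7, 78, 40, 50, 47, 3, 65]
Step 1: min=3 at 5
  Swap: [3, 78, 40, 50, 47, 7, 65]
Step 2: min=7 at 5
  Swap: [3, 7, 40, 50, 47, 78, 65]
Step 3: min=40 at 2
  Swap: [3, 7, 40, 50, 47, 78, 65]

After 3 steps: [3, 7, 40, 50, 47, 78, 65]


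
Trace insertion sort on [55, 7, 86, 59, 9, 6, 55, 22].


Initial: [55, 7, 86, 59, 9, 6, 55, 22]
Insert 7: [7, 55, 86, 59, 9, 6, 55, 22]
Insert 86: [7, 55, 86, 59, 9, 6, 55, 22]
Insert 59: [7, 55, 59, 86, 9, 6, 55, 22]
Insert 9: [7, 9, 55, 59, 86, 6, 55, 22]
Insert 6: [6, 7, 9, 55, 59, 86, 55, 22]
Insert 55: [6, 7, 9, 55, 55, 59, 86, 22]
Insert 22: [6, 7, 9, 22, 55, 55, 59, 86]

Sorted: [6, 7, 9, 22, 55, 55, 59, 86]
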